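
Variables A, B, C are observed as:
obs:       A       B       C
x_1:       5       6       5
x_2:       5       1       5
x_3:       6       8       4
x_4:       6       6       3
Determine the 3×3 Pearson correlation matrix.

Step 1 — column means:
  mean(A) = (5 + 5 + 6 + 6) / 4 = 22/4 = 5.5
  mean(B) = (6 + 1 + 8 + 6) / 4 = 21/4 = 5.25
  mean(C) = (5 + 5 + 4 + 3) / 4 = 17/4 = 4.25

Step 2 — sample variances and covariances s[i,j] = (1/(n-1)) · Σ_k (x_{k,i} - mean_i) · (x_{k,j} - mean_j), with n-1 = 3:
  s[A,A] = ((-0.5)·(-0.5) + (-0.5)·(-0.5) + (0.5)·(0.5) + (0.5)·(0.5)) / 3 = 1/3 = 0.3333
  s[A,B] = ((-0.5)·(0.75) + (-0.5)·(-4.25) + (0.5)·(2.75) + (0.5)·(0.75)) / 3 = 3.5/3 = 1.1667
  s[A,C] = ((-0.5)·(0.75) + (-0.5)·(0.75) + (0.5)·(-0.25) + (0.5)·(-1.25)) / 3 = -1.5/3 = -0.5
  s[B,B] = ((0.75)·(0.75) + (-4.25)·(-4.25) + (2.75)·(2.75) + (0.75)·(0.75)) / 3 = 26.75/3 = 8.9167
  s[B,C] = ((0.75)·(0.75) + (-4.25)·(0.75) + (2.75)·(-0.25) + (0.75)·(-1.25)) / 3 = -4.25/3 = -1.4167
  s[C,C] = ((0.75)·(0.75) + (0.75)·(0.75) + (-0.25)·(-0.25) + (-1.25)·(-1.25)) / 3 = 2.75/3 = 0.9167
  Sample standard deviations s_i = √(s[i,i]):
  s(A) = √(0.3333) = 0.5774
  s(B) = √(8.9167) = 2.9861
  s(C) = √(0.9167) = 0.9574

Step 3 — r_{ij} = s_{ij} / (s_i · s_j):
  r[A,A] = 1 (diagonal).
  r[A,B] = 1.1667 / (0.5774 · 2.9861) = 1.1667 / 1.724 = 0.6767
  r[A,C] = -0.5 / (0.5774 · 0.9574) = -0.5 / 0.5528 = -0.9045
  r[B,B] = 1 (diagonal).
  r[B,C] = -1.4167 / (2.9861 · 0.9574) = -1.4167 / 2.859 = -0.4955
  r[C,C] = 1 (diagonal).

R is symmetric with unit diagonal. Assembling:

R = [[1, 0.6767, -0.9045],
 [0.6767, 1, -0.4955],
 [-0.9045, -0.4955, 1]]


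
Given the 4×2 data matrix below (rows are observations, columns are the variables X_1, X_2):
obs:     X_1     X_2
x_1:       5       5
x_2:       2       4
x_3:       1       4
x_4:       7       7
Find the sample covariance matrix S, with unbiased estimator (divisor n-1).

Step 1 — column means:
  mean(X_1) = (5 + 2 + 1 + 7) / 4 = 15/4 = 3.75
  mean(X_2) = (5 + 4 + 4 + 7) / 4 = 20/4 = 5

Step 2 — sample covariance S[i,j] = (1/(n-1)) · Σ_k (x_{k,i} - mean_i) · (x_{k,j} - mean_j), with n-1 = 3.
  S[X_1,X_1] = ((1.25)·(1.25) + (-1.75)·(-1.75) + (-2.75)·(-2.75) + (3.25)·(3.25)) / 3 = 22.75/3 = 7.5833
  S[X_1,X_2] = ((1.25)·(0) + (-1.75)·(-1) + (-2.75)·(-1) + (3.25)·(2)) / 3 = 11/3 = 3.6667
  S[X_2,X_2] = ((0)·(0) + (-1)·(-1) + (-1)·(-1) + (2)·(2)) / 3 = 6/3 = 2

S is symmetric (S[j,i] = S[i,j]). Assembling:

S = [[7.5833, 3.6667],
 [3.6667, 2]]


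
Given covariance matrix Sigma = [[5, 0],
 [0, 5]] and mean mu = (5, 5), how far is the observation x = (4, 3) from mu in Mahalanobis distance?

Step 1 — centre the observation: (x - mu) = (-1, -2).

Step 2 — invert Sigma. det(Sigma) = 5·5 - (0)² = 25.
  Sigma^{-1} = (1/det) · [[d, -b], [-b, a]] = [[0.2, 0],
 [0, 0.2]].

Step 3 — form the quadratic (x - mu)^T · Sigma^{-1} · (x - mu):
  Sigma^{-1} · (x - mu) = (-0.2, -0.4).
  (x - mu)^T · [Sigma^{-1} · (x - mu)] = (-1)·(-0.2) + (-2)·(-0.4) = 1.

Step 4 — take square root: d = √(1) ≈ 1.

d(x, mu) = √(1) ≈ 1


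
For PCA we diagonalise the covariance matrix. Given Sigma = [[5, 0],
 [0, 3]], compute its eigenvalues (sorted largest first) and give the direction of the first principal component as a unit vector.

Step 1 — characteristic polynomial of 2×2 Sigma:
  det(Sigma - λI) = λ² - trace · λ + det = 0.
  trace = 5 + 3 = 8, det = 5·3 - (0)² = 15.
Step 2 — discriminant:
  Δ = trace² - 4·det = 64 - 60 = 4.
Step 3 — eigenvalues:
  λ = (trace ± √Δ)/2 = (8 ± 2)/2,
  λ_1 = 5,  λ_2 = 3.

Step 4 — unit eigenvector for λ_1: Sigma is diagonal, so its eigenvectors are the coordinate axes. λ_1 = 5 is the diagonal entry on the first coordinate axis, hence
  v_1 = (1, 0) (||v_1|| = 1).

λ_1 = 5,  λ_2 = 3;  v_1 ≈ (1, 0)


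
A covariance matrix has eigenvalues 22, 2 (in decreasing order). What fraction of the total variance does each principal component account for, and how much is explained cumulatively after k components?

Step 1 — total variance = trace(Sigma) = Σ λ_i = 22 + 2 = 24.

Step 2 — fraction explained by component i = λ_i / Σ λ:
  PC1: 22/24 = 0.9167
  PC2: 2/24 = 0.0833

Step 3 — cumulative fraction after k components = (λ_1 + ... + λ_k) / Σ λ:
  k = 1: 22/24 = 0.9167
  k = 2: (22 + 2)/24 = 24/24 = 1

Summary (fraction, with percent):

explained: PC1 0.9167 (91.67%), PC2 0.0833 (8.33%);  cumulative: 0.9167, 1


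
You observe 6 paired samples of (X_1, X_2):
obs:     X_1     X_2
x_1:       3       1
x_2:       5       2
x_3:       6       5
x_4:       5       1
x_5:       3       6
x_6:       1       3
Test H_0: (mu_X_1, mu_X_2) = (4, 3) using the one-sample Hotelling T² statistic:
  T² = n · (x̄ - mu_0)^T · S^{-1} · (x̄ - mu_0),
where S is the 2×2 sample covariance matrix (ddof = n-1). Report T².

Step 1 — sample mean vector:
  mean(X_1) = (3 + 5 + 6 + 5 + 3 + 1) / 6 = 23/6 = 3.8333
  mean(X_2) = (1 + 2 + 5 + 1 + 6 + 3) / 6 = 18/6 = 3
  x̄ = (3.8333, 3),  deviation x̄ - mu_0 = (3.8333, 3) - (4, 3) = (-0.1667, 0).

Step 2 — sample covariance matrix, S[i,j] = (1/(n-1)) · Σ_k (x_{k,i} - mean_i) · (x_{k,j} - mean_j), divisor n-1 = 5:
  S[X_1,X_1] = ((-0.8333)·(-0.8333) + (1.1667)·(1.1667) + (2.1667)·(2.1667) + (1.1667)·(1.1667) + (-0.8333)·(-0.8333) + (-2.8333)·(-2.8333)) / 5 = 16.8333/5 = 3.3667
  S[X_1,X_2] = ((-0.8333)·(-2) + (1.1667)·(-1) + (2.1667)·(2) + (1.1667)·(-2) + (-0.8333)·(3) + (-2.8333)·(0)) / 5 = 0/5 = 0
  S[X_2,X_2] = ((-2)·(-2) + (-1)·(-1) + (2)·(2) + (-2)·(-2) + (3)·(3) + (0)·(0)) / 5 = 22/5 = 4.4
  S = [[3.3667, 0],
 [0, 4.4]].

Step 3 — invert S. det(S) = 3.3667·4.4 - (0)² = 14.8133.
  S^{-1} = (1/det) · [[d, -b], [-b, a]] = [[0.297, 0],
 [0, 0.2273]].

Step 4 — quadratic form (x̄ - mu_0)^T · S^{-1} · (x̄ - mu_0):
  S^{-1} · (x̄ - mu_0) = (-0.0495, 0),
  (x̄ - mu_0)^T · [...] = (-0.1667)·(-0.0495) + (0)·(0) = 0.0083.

Step 5 — scale by n: T² = 6 · 0.0083 = 0.0495.

T² ≈ 0.0495


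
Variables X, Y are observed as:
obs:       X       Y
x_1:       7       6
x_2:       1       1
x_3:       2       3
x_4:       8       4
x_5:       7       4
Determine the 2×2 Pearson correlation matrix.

Step 1 — column means:
  mean(X) = (7 + 1 + 2 + 8 + 7) / 5 = 25/5 = 5
  mean(Y) = (6 + 1 + 3 + 4 + 4) / 5 = 18/5 = 3.6

Step 2 — sample variances and covariances s[i,j] = (1/(n-1)) · Σ_k (x_{k,i} - mean_i) · (x_{k,j} - mean_j), with n-1 = 4:
  s[X,X] = ((2)·(2) + (-4)·(-4) + (-3)·(-3) + (3)·(3) + (2)·(2)) / 4 = 42/4 = 10.5
  s[X,Y] = ((2)·(2.4) + (-4)·(-2.6) + (-3)·(-0.6) + (3)·(0.4) + (2)·(0.4)) / 4 = 19/4 = 4.75
  s[Y,Y] = ((2.4)·(2.4) + (-2.6)·(-2.6) + (-0.6)·(-0.6) + (0.4)·(0.4) + (0.4)·(0.4)) / 4 = 13.2/4 = 3.3
  Sample standard deviations s_i = √(s[i,i]):
  s(X) = √(10.5) = 3.2404
  s(Y) = √(3.3) = 1.8166

Step 3 — r_{ij} = s_{ij} / (s_i · s_j):
  r[X,X] = 1 (diagonal).
  r[X,Y] = 4.75 / (3.2404 · 1.8166) = 4.75 / 5.8864 = 0.8069
  r[Y,Y] = 1 (diagonal).

R is symmetric with unit diagonal. Assembling:

R = [[1, 0.8069],
 [0.8069, 1]]


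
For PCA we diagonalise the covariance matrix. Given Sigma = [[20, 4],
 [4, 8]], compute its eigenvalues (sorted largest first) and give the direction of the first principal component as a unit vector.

Step 1 — characteristic polynomial of 2×2 Sigma:
  det(Sigma - λI) = λ² - trace · λ + det = 0.
  trace = 20 + 8 = 28, det = 20·8 - (4)² = 144.
Step 2 — discriminant:
  Δ = trace² - 4·det = 784 - 576 = 208.
Step 3 — eigenvalues:
  λ = (trace ± √Δ)/2 = (28 ± 14.4222)/2,
  λ_1 = 21.2111,  λ_2 = 6.7889.

Step 4 — unit eigenvector for λ_1: solve (Sigma - λ_1 I)v = 0. First row:
  (20 - 21.2111)·v_x + (4)·v_y = 0, i.e. (-1.2111)·v_x + (4)·v_y = 0,
  so v ∝ (b, λ_1 - a) = (4, 1.2111) = u.
  ||u|| = √((4)² + (1.2111)²) = √(17.4668) ≈ 4.1793,
  v_1 = u/||u|| ≈ (0.9571, 0.2898) (||v_1|| = 1).

λ_1 = 21.2111,  λ_2 = 6.7889;  v_1 ≈ (0.9571, 0.2898)


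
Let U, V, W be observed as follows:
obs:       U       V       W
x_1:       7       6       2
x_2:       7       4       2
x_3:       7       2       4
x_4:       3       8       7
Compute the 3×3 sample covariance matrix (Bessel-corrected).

Step 1 — column means:
  mean(U) = (7 + 7 + 7 + 3) / 4 = 24/4 = 6
  mean(V) = (6 + 4 + 2 + 8) / 4 = 20/4 = 5
  mean(W) = (2 + 2 + 4 + 7) / 4 = 15/4 = 3.75

Step 2 — sample covariance S[i,j] = (1/(n-1)) · Σ_k (x_{k,i} - mean_i) · (x_{k,j} - mean_j), with n-1 = 3.
  S[U,U] = ((1)·(1) + (1)·(1) + (1)·(1) + (-3)·(-3)) / 3 = 12/3 = 4
  S[U,V] = ((1)·(1) + (1)·(-1) + (1)·(-3) + (-3)·(3)) / 3 = -12/3 = -4
  S[U,W] = ((1)·(-1.75) + (1)·(-1.75) + (1)·(0.25) + (-3)·(3.25)) / 3 = -13/3 = -4.3333
  S[V,V] = ((1)·(1) + (-1)·(-1) + (-3)·(-3) + (3)·(3)) / 3 = 20/3 = 6.6667
  S[V,W] = ((1)·(-1.75) + (-1)·(-1.75) + (-3)·(0.25) + (3)·(3.25)) / 3 = 9/3 = 3
  S[W,W] = ((-1.75)·(-1.75) + (-1.75)·(-1.75) + (0.25)·(0.25) + (3.25)·(3.25)) / 3 = 16.75/3 = 5.5833

S is symmetric (S[j,i] = S[i,j]). Assembling:

S = [[4, -4, -4.3333],
 [-4, 6.6667, 3],
 [-4.3333, 3, 5.5833]]


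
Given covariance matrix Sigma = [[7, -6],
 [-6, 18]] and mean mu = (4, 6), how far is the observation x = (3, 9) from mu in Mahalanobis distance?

Step 1 — centre the observation: (x - mu) = (-1, 3).

Step 2 — invert Sigma. det(Sigma) = 7·18 - (-6)² = 90.
  Sigma^{-1} = (1/det) · [[d, -b], [-b, a]] = [[0.2, 0.0667],
 [0.0667, 0.0778]].

Step 3 — form the quadratic (x - mu)^T · Sigma^{-1} · (x - mu):
  Sigma^{-1} · (x - mu) = (0, 0.1667).
  (x - mu)^T · [Sigma^{-1} · (x - mu)] = (-1)·(0) + (3)·(0.1667) = 0.5.

Step 4 — take square root: d = √(0.5) ≈ 0.7071.

d(x, mu) = √(0.5) ≈ 0.7071


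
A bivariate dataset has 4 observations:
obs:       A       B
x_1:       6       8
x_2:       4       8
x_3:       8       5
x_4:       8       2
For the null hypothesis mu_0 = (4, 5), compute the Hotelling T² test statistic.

Step 1 — sample mean vector:
  mean(A) = (6 + 4 + 8 + 8) / 4 = 26/4 = 6.5
  mean(B) = (8 + 8 + 5 + 2) / 4 = 23/4 = 5.75
  x̄ = (6.5, 5.75),  deviation x̄ - mu_0 = (6.5, 5.75) - (4, 5) = (2.5, 0.75).

Step 2 — sample covariance matrix, S[i,j] = (1/(n-1)) · Σ_k (x_{k,i} - mean_i) · (x_{k,j} - mean_j), divisor n-1 = 3:
  S[A,A] = ((-0.5)·(-0.5) + (-2.5)·(-2.5) + (1.5)·(1.5) + (1.5)·(1.5)) / 3 = 11/3 = 3.6667
  S[A,B] = ((-0.5)·(2.25) + (-2.5)·(2.25) + (1.5)·(-0.75) + (1.5)·(-3.75)) / 3 = -13.5/3 = -4.5
  S[B,B] = ((2.25)·(2.25) + (2.25)·(2.25) + (-0.75)·(-0.75) + (-3.75)·(-3.75)) / 3 = 24.75/3 = 8.25
  S = [[3.6667, -4.5],
 [-4.5, 8.25]].

Step 3 — invert S. det(S) = 3.6667·8.25 - (-4.5)² = 10.
  S^{-1} = (1/det) · [[d, -b], [-b, a]] = [[0.825, 0.45],
 [0.45, 0.3667]].

Step 4 — quadratic form (x̄ - mu_0)^T · S^{-1} · (x̄ - mu_0):
  S^{-1} · (x̄ - mu_0) = (2.4, 1.4),
  (x̄ - mu_0)^T · [...] = (2.5)·(2.4) + (0.75)·(1.4) = 7.05.

Step 5 — scale by n: T² = 4 · 7.05 = 28.2.

T² ≈ 28.2


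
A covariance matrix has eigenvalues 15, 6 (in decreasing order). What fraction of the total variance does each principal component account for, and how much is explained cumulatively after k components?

Step 1 — total variance = trace(Sigma) = Σ λ_i = 15 + 6 = 21.

Step 2 — fraction explained by component i = λ_i / Σ λ:
  PC1: 15/21 = 0.7143
  PC2: 6/21 = 0.2857

Step 3 — cumulative fraction after k components = (λ_1 + ... + λ_k) / Σ λ:
  k = 1: 15/21 = 0.7143
  k = 2: (15 + 6)/21 = 21/21 = 1

Summary (fraction, with percent):

explained: PC1 0.7143 (71.43%), PC2 0.2857 (28.57%);  cumulative: 0.7143, 1


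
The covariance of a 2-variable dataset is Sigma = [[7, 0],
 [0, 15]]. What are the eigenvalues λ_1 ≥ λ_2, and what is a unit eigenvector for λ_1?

Step 1 — characteristic polynomial of 2×2 Sigma:
  det(Sigma - λI) = λ² - trace · λ + det = 0.
  trace = 7 + 15 = 22, det = 7·15 - (0)² = 105.
Step 2 — discriminant:
  Δ = trace² - 4·det = 484 - 420 = 64.
Step 3 — eigenvalues:
  λ = (trace ± √Δ)/2 = (22 ± 8)/2,
  λ_1 = 15,  λ_2 = 7.

Step 4 — unit eigenvector for λ_1: Sigma is diagonal, so its eigenvectors are the coordinate axes. λ_1 = 15 is the diagonal entry on the second coordinate axis, hence
  v_1 = (0, 1) (||v_1|| = 1).

λ_1 = 15,  λ_2 = 7;  v_1 ≈ (0, 1)


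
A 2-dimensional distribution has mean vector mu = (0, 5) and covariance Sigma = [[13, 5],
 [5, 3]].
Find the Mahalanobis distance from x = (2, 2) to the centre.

Step 1 — centre the observation: (x - mu) = (2, -3).

Step 2 — invert Sigma. det(Sigma) = 13·3 - (5)² = 14.
  Sigma^{-1} = (1/det) · [[d, -b], [-b, a]] = [[0.2143, -0.3571],
 [-0.3571, 0.9286]].

Step 3 — form the quadratic (x - mu)^T · Sigma^{-1} · (x - mu):
  Sigma^{-1} · (x - mu) = (1.5, -3.5).
  (x - mu)^T · [Sigma^{-1} · (x - mu)] = (2)·(1.5) + (-3)·(-3.5) = 13.5.

Step 4 — take square root: d = √(13.5) ≈ 3.6742.

d(x, mu) = √(13.5) ≈ 3.6742


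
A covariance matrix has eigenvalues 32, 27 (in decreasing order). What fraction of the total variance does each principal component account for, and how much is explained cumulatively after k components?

Step 1 — total variance = trace(Sigma) = Σ λ_i = 32 + 27 = 59.

Step 2 — fraction explained by component i = λ_i / Σ λ:
  PC1: 32/59 = 0.5424
  PC2: 27/59 = 0.4576

Step 3 — cumulative fraction after k components = (λ_1 + ... + λ_k) / Σ λ:
  k = 1: 32/59 = 0.5424
  k = 2: (32 + 27)/59 = 59/59 = 1

Summary (fraction, with percent):

explained: PC1 0.5424 (54.24%), PC2 0.4576 (45.76%);  cumulative: 0.5424, 1


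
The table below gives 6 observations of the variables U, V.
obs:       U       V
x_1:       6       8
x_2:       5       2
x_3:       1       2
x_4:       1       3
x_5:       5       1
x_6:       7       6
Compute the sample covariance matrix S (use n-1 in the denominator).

Step 1 — column means:
  mean(U) = (6 + 5 + 1 + 1 + 5 + 7) / 6 = 25/6 = 4.1667
  mean(V) = (8 + 2 + 2 + 3 + 1 + 6) / 6 = 22/6 = 3.6667

Step 2 — sample covariance S[i,j] = (1/(n-1)) · Σ_k (x_{k,i} - mean_i) · (x_{k,j} - mean_j), with n-1 = 5.
  S[U,U] = ((1.8333)·(1.8333) + (0.8333)·(0.8333) + (-3.1667)·(-3.1667) + (-3.1667)·(-3.1667) + (0.8333)·(0.8333) + (2.8333)·(2.8333)) / 5 = 32.8333/5 = 6.5667
  S[U,V] = ((1.8333)·(4.3333) + (0.8333)·(-1.6667) + (-3.1667)·(-1.6667) + (-3.1667)·(-0.6667) + (0.8333)·(-2.6667) + (2.8333)·(2.3333)) / 5 = 18.3333/5 = 3.6667
  S[V,V] = ((4.3333)·(4.3333) + (-1.6667)·(-1.6667) + (-1.6667)·(-1.6667) + (-0.6667)·(-0.6667) + (-2.6667)·(-2.6667) + (2.3333)·(2.3333)) / 5 = 37.3333/5 = 7.4667

S is symmetric (S[j,i] = S[i,j]). Assembling:

S = [[6.5667, 3.6667],
 [3.6667, 7.4667]]


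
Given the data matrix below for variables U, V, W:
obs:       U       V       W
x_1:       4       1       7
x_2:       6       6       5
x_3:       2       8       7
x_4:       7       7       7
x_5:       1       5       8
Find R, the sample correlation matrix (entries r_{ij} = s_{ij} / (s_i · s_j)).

Step 1 — column means:
  mean(U) = (4 + 6 + 2 + 7 + 1) / 5 = 20/5 = 4
  mean(V) = (1 + 6 + 8 + 7 + 5) / 5 = 27/5 = 5.4
  mean(W) = (7 + 5 + 7 + 7 + 8) / 5 = 34/5 = 6.8

Step 2 — sample variances and covariances s[i,j] = (1/(n-1)) · Σ_k (x_{k,i} - mean_i) · (x_{k,j} - mean_j), with n-1 = 4:
  s[U,U] = ((0)·(0) + (2)·(2) + (-2)·(-2) + (3)·(3) + (-3)·(-3)) / 4 = 26/4 = 6.5
  s[U,V] = ((0)·(-4.4) + (2)·(0.6) + (-2)·(2.6) + (3)·(1.6) + (-3)·(-0.4)) / 4 = 2/4 = 0.5
  s[U,W] = ((0)·(0.2) + (2)·(-1.8) + (-2)·(0.2) + (3)·(0.2) + (-3)·(1.2)) / 4 = -7/4 = -1.75
  s[V,V] = ((-4.4)·(-4.4) + (0.6)·(0.6) + (2.6)·(2.6) + (1.6)·(1.6) + (-0.4)·(-0.4)) / 4 = 29.2/4 = 7.3
  s[V,W] = ((-4.4)·(0.2) + (0.6)·(-1.8) + (2.6)·(0.2) + (1.6)·(0.2) + (-0.4)·(1.2)) / 4 = -1.6/4 = -0.4
  s[W,W] = ((0.2)·(0.2) + (-1.8)·(-1.8) + (0.2)·(0.2) + (0.2)·(0.2) + (1.2)·(1.2)) / 4 = 4.8/4 = 1.2
  Sample standard deviations s_i = √(s[i,i]):
  s(U) = √(6.5) = 2.5495
  s(V) = √(7.3) = 2.7019
  s(W) = √(1.2) = 1.0954

Step 3 — r_{ij} = s_{ij} / (s_i · s_j):
  r[U,U] = 1 (diagonal).
  r[U,V] = 0.5 / (2.5495 · 2.7019) = 0.5 / 6.8884 = 0.0726
  r[U,W] = -1.75 / (2.5495 · 1.0954) = -1.75 / 2.7928 = -0.6266
  r[V,V] = 1 (diagonal).
  r[V,W] = -0.4 / (2.7019 · 1.0954) = -0.4 / 2.9597 = -0.1351
  r[W,W] = 1 (diagonal).

R is symmetric with unit diagonal. Assembling:

R = [[1, 0.0726, -0.6266],
 [0.0726, 1, -0.1351],
 [-0.6266, -0.1351, 1]]


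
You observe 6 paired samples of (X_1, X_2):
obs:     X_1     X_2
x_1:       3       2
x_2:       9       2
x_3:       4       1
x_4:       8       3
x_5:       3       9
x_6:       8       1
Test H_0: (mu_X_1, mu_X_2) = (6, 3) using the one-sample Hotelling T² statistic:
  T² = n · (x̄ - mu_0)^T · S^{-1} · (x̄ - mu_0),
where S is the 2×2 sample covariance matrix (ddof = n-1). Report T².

Step 1 — sample mean vector:
  mean(X_1) = (3 + 9 + 4 + 8 + 3 + 8) / 6 = 35/6 = 5.8333
  mean(X_2) = (2 + 2 + 1 + 3 + 9 + 1) / 6 = 18/6 = 3
  x̄ = (5.8333, 3),  deviation x̄ - mu_0 = (5.8333, 3) - (6, 3) = (-0.1667, 0).

Step 2 — sample covariance matrix, S[i,j] = (1/(n-1)) · Σ_k (x_{k,i} - mean_i) · (x_{k,j} - mean_j), divisor n-1 = 5:
  S[X_1,X_1] = ((-2.8333)·(-2.8333) + (3.1667)·(3.1667) + (-1.8333)·(-1.8333) + (2.1667)·(2.1667) + (-2.8333)·(-2.8333) + (2.1667)·(2.1667)) / 5 = 38.8333/5 = 7.7667
  S[X_1,X_2] = ((-2.8333)·(-1) + (3.1667)·(-1) + (-1.8333)·(-2) + (2.1667)·(0) + (-2.8333)·(6) + (2.1667)·(-2)) / 5 = -18/5 = -3.6
  S[X_2,X_2] = ((-1)·(-1) + (-1)·(-1) + (-2)·(-2) + (0)·(0) + (6)·(6) + (-2)·(-2)) / 5 = 46/5 = 9.2
  S = [[7.7667, -3.6],
 [-3.6, 9.2]].

Step 3 — invert S. det(S) = 7.7667·9.2 - (-3.6)² = 58.4933.
  S^{-1} = (1/det) · [[d, -b], [-b, a]] = [[0.1573, 0.0615],
 [0.0615, 0.1328]].

Step 4 — quadratic form (x̄ - mu_0)^T · S^{-1} · (x̄ - mu_0):
  S^{-1} · (x̄ - mu_0) = (-0.0262, -0.0103),
  (x̄ - mu_0)^T · [...] = (-0.1667)·(-0.0262) + (0)·(-0.0103) = 0.0044.

Step 5 — scale by n: T² = 6 · 0.0044 = 0.0262.

T² ≈ 0.0262


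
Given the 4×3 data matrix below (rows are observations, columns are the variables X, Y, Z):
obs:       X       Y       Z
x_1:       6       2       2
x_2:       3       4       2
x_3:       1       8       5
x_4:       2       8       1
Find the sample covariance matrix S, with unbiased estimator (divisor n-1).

Step 1 — column means:
  mean(X) = (6 + 3 + 1 + 2) / 4 = 12/4 = 3
  mean(Y) = (2 + 4 + 8 + 8) / 4 = 22/4 = 5.5
  mean(Z) = (2 + 2 + 5 + 1) / 4 = 10/4 = 2.5

Step 2 — sample covariance S[i,j] = (1/(n-1)) · Σ_k (x_{k,i} - mean_i) · (x_{k,j} - mean_j), with n-1 = 3.
  S[X,X] = ((3)·(3) + (0)·(0) + (-2)·(-2) + (-1)·(-1)) / 3 = 14/3 = 4.6667
  S[X,Y] = ((3)·(-3.5) + (0)·(-1.5) + (-2)·(2.5) + (-1)·(2.5)) / 3 = -18/3 = -6
  S[X,Z] = ((3)·(-0.5) + (0)·(-0.5) + (-2)·(2.5) + (-1)·(-1.5)) / 3 = -5/3 = -1.6667
  S[Y,Y] = ((-3.5)·(-3.5) + (-1.5)·(-1.5) + (2.5)·(2.5) + (2.5)·(2.5)) / 3 = 27/3 = 9
  S[Y,Z] = ((-3.5)·(-0.5) + (-1.5)·(-0.5) + (2.5)·(2.5) + (2.5)·(-1.5)) / 3 = 5/3 = 1.6667
  S[Z,Z] = ((-0.5)·(-0.5) + (-0.5)·(-0.5) + (2.5)·(2.5) + (-1.5)·(-1.5)) / 3 = 9/3 = 3

S is symmetric (S[j,i] = S[i,j]). Assembling:

S = [[4.6667, -6, -1.6667],
 [-6, 9, 1.6667],
 [-1.6667, 1.6667, 3]]


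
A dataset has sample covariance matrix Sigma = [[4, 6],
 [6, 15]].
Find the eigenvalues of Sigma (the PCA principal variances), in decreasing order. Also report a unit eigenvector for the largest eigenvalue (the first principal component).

Step 1 — characteristic polynomial of 2×2 Sigma:
  det(Sigma - λI) = λ² - trace · λ + det = 0.
  trace = 4 + 15 = 19, det = 4·15 - (6)² = 24.
Step 2 — discriminant:
  Δ = trace² - 4·det = 361 - 96 = 265.
Step 3 — eigenvalues:
  λ = (trace ± √Δ)/2 = (19 ± 16.2788)/2,
  λ_1 = 17.6394,  λ_2 = 1.3606.

Step 4 — unit eigenvector for λ_1: solve (Sigma - λ_1 I)v = 0. First row:
  (4 - 17.6394)·v_x + (6)·v_y = 0, i.e. (-13.6394)·v_x + (6)·v_y = 0,
  so v ∝ (b, λ_1 - a) = (6, 13.6394) = u.
  ||u|| = √((6)² + (13.6394)²) = √(222.0335) ≈ 14.9008,
  v_1 = u/||u|| ≈ (0.4027, 0.9153) (||v_1|| = 1).

λ_1 = 17.6394,  λ_2 = 1.3606;  v_1 ≈ (0.4027, 0.9153)


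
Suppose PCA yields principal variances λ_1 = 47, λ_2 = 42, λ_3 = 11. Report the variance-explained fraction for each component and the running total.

Step 1 — total variance = trace(Sigma) = Σ λ_i = 47 + 42 + 11 = 100.

Step 2 — fraction explained by component i = λ_i / Σ λ:
  PC1: 47/100 = 0.47
  PC2: 42/100 = 0.42
  PC3: 11/100 = 0.11

Step 3 — cumulative fraction after k components = (λ_1 + ... + λ_k) / Σ λ:
  k = 1: 47/100 = 0.47
  k = 2: (47 + 42)/100 = 89/100 = 0.89
  k = 3: (47 + 42 + 11)/100 = 100/100 = 1

Summary (fraction, with percent):

explained: PC1 0.47 (47%), PC2 0.42 (42%), PC3 0.11 (11%);  cumulative: 0.47, 0.89, 1


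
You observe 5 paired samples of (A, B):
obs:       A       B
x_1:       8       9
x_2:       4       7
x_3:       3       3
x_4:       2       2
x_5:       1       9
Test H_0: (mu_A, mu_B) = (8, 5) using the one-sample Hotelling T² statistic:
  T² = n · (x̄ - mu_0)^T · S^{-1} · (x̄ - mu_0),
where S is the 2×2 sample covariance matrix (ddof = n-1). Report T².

Step 1 — sample mean vector:
  mean(A) = (8 + 4 + 3 + 2 + 1) / 5 = 18/5 = 3.6
  mean(B) = (9 + 7 + 3 + 2 + 9) / 5 = 30/5 = 6
  x̄ = (3.6, 6),  deviation x̄ - mu_0 = (3.6, 6) - (8, 5) = (-4.4, 1).

Step 2 — sample covariance matrix, S[i,j] = (1/(n-1)) · Σ_k (x_{k,i} - mean_i) · (x_{k,j} - mean_j), divisor n-1 = 4:
  S[A,A] = ((4.4)·(4.4) + (0.4)·(0.4) + (-0.6)·(-0.6) + (-1.6)·(-1.6) + (-2.6)·(-2.6)) / 4 = 29.2/4 = 7.3
  S[A,B] = ((4.4)·(3) + (0.4)·(1) + (-0.6)·(-3) + (-1.6)·(-4) + (-2.6)·(3)) / 4 = 14/4 = 3.5
  S[B,B] = ((3)·(3) + (1)·(1) + (-3)·(-3) + (-4)·(-4) + (3)·(3)) / 4 = 44/4 = 11
  S = [[7.3, 3.5],
 [3.5, 11]].

Step 3 — invert S. det(S) = 7.3·11 - (3.5)² = 68.05.
  S^{-1} = (1/det) · [[d, -b], [-b, a]] = [[0.1616, -0.0514],
 [-0.0514, 0.1073]].

Step 4 — quadratic form (x̄ - mu_0)^T · S^{-1} · (x̄ - mu_0):
  S^{-1} · (x̄ - mu_0) = (-0.7627, 0.3336),
  (x̄ - mu_0)^T · [...] = (-4.4)·(-0.7627) + (1)·(0.3336) = 3.6893.

Step 5 — scale by n: T² = 5 · 3.6893 = 18.4467.

T² ≈ 18.4467


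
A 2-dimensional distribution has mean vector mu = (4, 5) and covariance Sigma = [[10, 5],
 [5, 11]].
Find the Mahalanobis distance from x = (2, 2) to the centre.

Step 1 — centre the observation: (x - mu) = (-2, -3).

Step 2 — invert Sigma. det(Sigma) = 10·11 - (5)² = 85.
  Sigma^{-1} = (1/det) · [[d, -b], [-b, a]] = [[0.1294, -0.0588],
 [-0.0588, 0.1176]].

Step 3 — form the quadratic (x - mu)^T · Sigma^{-1} · (x - mu):
  Sigma^{-1} · (x - mu) = (-0.0824, -0.2353).
  (x - mu)^T · [Sigma^{-1} · (x - mu)] = (-2)·(-0.0824) + (-3)·(-0.2353) = 0.8706.

Step 4 — take square root: d = √(0.8706) ≈ 0.9331.

d(x, mu) = √(0.8706) ≈ 0.9331


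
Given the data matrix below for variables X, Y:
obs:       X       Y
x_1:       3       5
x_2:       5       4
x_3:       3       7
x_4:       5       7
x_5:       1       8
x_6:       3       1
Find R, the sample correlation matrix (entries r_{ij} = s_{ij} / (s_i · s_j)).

Step 1 — column means:
  mean(X) = (3 + 5 + 3 + 5 + 1 + 3) / 6 = 20/6 = 3.3333
  mean(Y) = (5 + 4 + 7 + 7 + 8 + 1) / 6 = 32/6 = 5.3333

Step 2 — sample variances and covariances s[i,j] = (1/(n-1)) · Σ_k (x_{k,i} - mean_i) · (x_{k,j} - mean_j), with n-1 = 5:
  s[X,X] = ((-0.3333)·(-0.3333) + (1.6667)·(1.6667) + (-0.3333)·(-0.3333) + (1.6667)·(1.6667) + (-2.3333)·(-2.3333) + (-0.3333)·(-0.3333)) / 5 = 11.3333/5 = 2.2667
  s[X,Y] = ((-0.3333)·(-0.3333) + (1.6667)·(-1.3333) + (-0.3333)·(1.6667) + (1.6667)·(1.6667) + (-2.3333)·(2.6667) + (-0.3333)·(-4.3333)) / 5 = -4.6667/5 = -0.9333
  s[Y,Y] = ((-0.3333)·(-0.3333) + (-1.3333)·(-1.3333) + (1.6667)·(1.6667) + (1.6667)·(1.6667) + (2.6667)·(2.6667) + (-4.3333)·(-4.3333)) / 5 = 33.3333/5 = 6.6667
  Sample standard deviations s_i = √(s[i,i]):
  s(X) = √(2.2667) = 1.5055
  s(Y) = √(6.6667) = 2.582

Step 3 — r_{ij} = s_{ij} / (s_i · s_j):
  r[X,X] = 1 (diagonal).
  r[X,Y] = -0.9333 / (1.5055 · 2.582) = -0.9333 / 3.8873 = -0.2401
  r[Y,Y] = 1 (diagonal).

R is symmetric with unit diagonal. Assembling:

R = [[1, -0.2401],
 [-0.2401, 1]]


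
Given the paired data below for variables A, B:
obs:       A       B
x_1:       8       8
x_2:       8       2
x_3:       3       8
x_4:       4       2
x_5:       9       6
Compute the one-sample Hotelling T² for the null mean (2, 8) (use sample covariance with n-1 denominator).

Step 1 — sample mean vector:
  mean(A) = (8 + 8 + 3 + 4 + 9) / 5 = 32/5 = 6.4
  mean(B) = (8 + 2 + 8 + 2 + 6) / 5 = 26/5 = 5.2
  x̄ = (6.4, 5.2),  deviation x̄ - mu_0 = (6.4, 5.2) - (2, 8) = (4.4, -2.8).

Step 2 — sample covariance matrix, S[i,j] = (1/(n-1)) · Σ_k (x_{k,i} - mean_i) · (x_{k,j} - mean_j), divisor n-1 = 4:
  S[A,A] = ((1.6)·(1.6) + (1.6)·(1.6) + (-3.4)·(-3.4) + (-2.4)·(-2.4) + (2.6)·(2.6)) / 4 = 29.2/4 = 7.3
  S[A,B] = ((1.6)·(2.8) + (1.6)·(-3.2) + (-3.4)·(2.8) + (-2.4)·(-3.2) + (2.6)·(0.8)) / 4 = -0.4/4 = -0.1
  S[B,B] = ((2.8)·(2.8) + (-3.2)·(-3.2) + (2.8)·(2.8) + (-3.2)·(-3.2) + (0.8)·(0.8)) / 4 = 36.8/4 = 9.2
  S = [[7.3, -0.1],
 [-0.1, 9.2]].

Step 3 — invert S. det(S) = 7.3·9.2 - (-0.1)² = 67.15.
  S^{-1} = (1/det) · [[d, -b], [-b, a]] = [[0.137, 0.0015],
 [0.0015, 0.1087]].

Step 4 — quadratic form (x̄ - mu_0)^T · S^{-1} · (x̄ - mu_0):
  S^{-1} · (x̄ - mu_0) = (0.5987, -0.2978),
  (x̄ - mu_0)^T · [...] = (4.4)·(0.5987) + (-2.8)·(-0.2978) = 3.4681.

Step 5 — scale by n: T² = 5 · 3.4681 = 17.3403.

T² ≈ 17.3403


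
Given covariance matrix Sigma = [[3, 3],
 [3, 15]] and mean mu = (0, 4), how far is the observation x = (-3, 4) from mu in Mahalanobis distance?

Step 1 — centre the observation: (x - mu) = (-3, 0).

Step 2 — invert Sigma. det(Sigma) = 3·15 - (3)² = 36.
  Sigma^{-1} = (1/det) · [[d, -b], [-b, a]] = [[0.4167, -0.0833],
 [-0.0833, 0.0833]].

Step 3 — form the quadratic (x - mu)^T · Sigma^{-1} · (x - mu):
  Sigma^{-1} · (x - mu) = (-1.25, 0.25).
  (x - mu)^T · [Sigma^{-1} · (x - mu)] = (-3)·(-1.25) + (0)·(0.25) = 3.75.

Step 4 — take square root: d = √(3.75) ≈ 1.9365.

d(x, mu) = √(3.75) ≈ 1.9365


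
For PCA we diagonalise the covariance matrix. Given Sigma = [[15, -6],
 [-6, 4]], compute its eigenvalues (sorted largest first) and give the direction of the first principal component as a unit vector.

Step 1 — characteristic polynomial of 2×2 Sigma:
  det(Sigma - λI) = λ² - trace · λ + det = 0.
  trace = 15 + 4 = 19, det = 15·4 - (-6)² = 24.
Step 2 — discriminant:
  Δ = trace² - 4·det = 361 - 96 = 265.
Step 3 — eigenvalues:
  λ = (trace ± √Δ)/2 = (19 ± 16.2788)/2,
  λ_1 = 17.6394,  λ_2 = 1.3606.

Step 4 — unit eigenvector for λ_1: solve (Sigma - λ_1 I)v = 0. First row:
  (15 - 17.6394)·v_x + (-6)·v_y = 0, i.e. (-2.6394)·v_x + (-6)·v_y = 0,
  so v ∝ (b, λ_1 - a) = (-6, 2.6394); multiply by -1 so the first entry is positive: u = (6, -2.6394).
  ||u|| = √((6)² + (-2.6394)²) = √(42.9665) ≈ 6.5549,
  v_1 = u/||u|| ≈ (0.9153, -0.4027) (||v_1|| = 1).

λ_1 = 17.6394,  λ_2 = 1.3606;  v_1 ≈ (0.9153, -0.4027)


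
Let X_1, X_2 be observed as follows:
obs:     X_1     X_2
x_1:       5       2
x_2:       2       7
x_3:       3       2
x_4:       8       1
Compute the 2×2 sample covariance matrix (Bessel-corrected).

Step 1 — column means:
  mean(X_1) = (5 + 2 + 3 + 8) / 4 = 18/4 = 4.5
  mean(X_2) = (2 + 7 + 2 + 1) / 4 = 12/4 = 3

Step 2 — sample covariance S[i,j] = (1/(n-1)) · Σ_k (x_{k,i} - mean_i) · (x_{k,j} - mean_j), with n-1 = 3.
  S[X_1,X_1] = ((0.5)·(0.5) + (-2.5)·(-2.5) + (-1.5)·(-1.5) + (3.5)·(3.5)) / 3 = 21/3 = 7
  S[X_1,X_2] = ((0.5)·(-1) + (-2.5)·(4) + (-1.5)·(-1) + (3.5)·(-2)) / 3 = -16/3 = -5.3333
  S[X_2,X_2] = ((-1)·(-1) + (4)·(4) + (-1)·(-1) + (-2)·(-2)) / 3 = 22/3 = 7.3333

S is symmetric (S[j,i] = S[i,j]). Assembling:

S = [[7, -5.3333],
 [-5.3333, 7.3333]]


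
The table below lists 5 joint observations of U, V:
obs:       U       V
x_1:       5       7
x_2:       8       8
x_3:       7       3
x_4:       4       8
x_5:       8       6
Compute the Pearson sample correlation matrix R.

Step 1 — column means:
  mean(U) = (5 + 8 + 7 + 4 + 8) / 5 = 32/5 = 6.4
  mean(V) = (7 + 8 + 3 + 8 + 6) / 5 = 32/5 = 6.4

Step 2 — sample variances and covariances s[i,j] = (1/(n-1)) · Σ_k (x_{k,i} - mean_i) · (x_{k,j} - mean_j), with n-1 = 4:
  s[U,U] = ((-1.4)·(-1.4) + (1.6)·(1.6) + (0.6)·(0.6) + (-2.4)·(-2.4) + (1.6)·(1.6)) / 4 = 13.2/4 = 3.3
  s[U,V] = ((-1.4)·(0.6) + (1.6)·(1.6) + (0.6)·(-3.4) + (-2.4)·(1.6) + (1.6)·(-0.4)) / 4 = -4.8/4 = -1.2
  s[V,V] = ((0.6)·(0.6) + (1.6)·(1.6) + (-3.4)·(-3.4) + (1.6)·(1.6) + (-0.4)·(-0.4)) / 4 = 17.2/4 = 4.3
  Sample standard deviations s_i = √(s[i,i]):
  s(U) = √(3.3) = 1.8166
  s(V) = √(4.3) = 2.0736

Step 3 — r_{ij} = s_{ij} / (s_i · s_j):
  r[U,U] = 1 (diagonal).
  r[U,V] = -1.2 / (1.8166 · 2.0736) = -1.2 / 3.767 = -0.3186
  r[V,V] = 1 (diagonal).

R is symmetric with unit diagonal. Assembling:

R = [[1, -0.3186],
 [-0.3186, 1]]


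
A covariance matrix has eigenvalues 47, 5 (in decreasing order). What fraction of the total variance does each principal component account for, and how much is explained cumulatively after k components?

Step 1 — total variance = trace(Sigma) = Σ λ_i = 47 + 5 = 52.

Step 2 — fraction explained by component i = λ_i / Σ λ:
  PC1: 47/52 = 0.9038
  PC2: 5/52 = 0.0962

Step 3 — cumulative fraction after k components = (λ_1 + ... + λ_k) / Σ λ:
  k = 1: 47/52 = 0.9038
  k = 2: (47 + 5)/52 = 52/52 = 1

Summary (fraction, with percent):

explained: PC1 0.9038 (90.38%), PC2 0.0962 (9.62%);  cumulative: 0.9038, 1


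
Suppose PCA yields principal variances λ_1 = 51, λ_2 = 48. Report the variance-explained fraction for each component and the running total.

Step 1 — total variance = trace(Sigma) = Σ λ_i = 51 + 48 = 99.

Step 2 — fraction explained by component i = λ_i / Σ λ:
  PC1: 51/99 = 0.5152
  PC2: 48/99 = 0.4848

Step 3 — cumulative fraction after k components = (λ_1 + ... + λ_k) / Σ λ:
  k = 1: 51/99 = 0.5152
  k = 2: (51 + 48)/99 = 99/99 = 1

Summary (fraction, with percent):

explained: PC1 0.5152 (51.52%), PC2 0.4848 (48.48%);  cumulative: 0.5152, 1


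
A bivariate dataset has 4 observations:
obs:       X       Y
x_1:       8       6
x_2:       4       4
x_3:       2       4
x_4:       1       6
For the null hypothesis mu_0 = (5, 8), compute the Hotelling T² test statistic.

Step 1 — sample mean vector:
  mean(X) = (8 + 4 + 2 + 1) / 4 = 15/4 = 3.75
  mean(Y) = (6 + 4 + 4 + 6) / 4 = 20/4 = 5
  x̄ = (3.75, 5),  deviation x̄ - mu_0 = (3.75, 5) - (5, 8) = (-1.25, -3).

Step 2 — sample covariance matrix, S[i,j] = (1/(n-1)) · Σ_k (x_{k,i} - mean_i) · (x_{k,j} - mean_j), divisor n-1 = 3:
  S[X,X] = ((4.25)·(4.25) + (0.25)·(0.25) + (-1.75)·(-1.75) + (-2.75)·(-2.75)) / 3 = 28.75/3 = 9.5833
  S[X,Y] = ((4.25)·(1) + (0.25)·(-1) + (-1.75)·(-1) + (-2.75)·(1)) / 3 = 3/3 = 1
  S[Y,Y] = ((1)·(1) + (-1)·(-1) + (-1)·(-1) + (1)·(1)) / 3 = 4/3 = 1.3333
  S = [[9.5833, 1],
 [1, 1.3333]].

Step 3 — invert S. det(S) = 9.5833·1.3333 - (1)² = 11.7778.
  S^{-1} = (1/det) · [[d, -b], [-b, a]] = [[0.1132, -0.0849],
 [-0.0849, 0.8137]].

Step 4 — quadratic form (x̄ - mu_0)^T · S^{-1} · (x̄ - mu_0):
  S^{-1} · (x̄ - mu_0) = (0.1132, -2.3349),
  (x̄ - mu_0)^T · [...] = (-1.25)·(0.1132) + (-3)·(-2.3349) = 6.8632.

Step 5 — scale by n: T² = 4 · 6.8632 = 27.4528.

T² ≈ 27.4528


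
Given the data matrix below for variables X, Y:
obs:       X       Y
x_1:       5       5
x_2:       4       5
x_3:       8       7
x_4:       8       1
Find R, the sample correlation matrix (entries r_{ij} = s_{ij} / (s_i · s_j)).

Step 1 — column means:
  mean(X) = (5 + 4 + 8 + 8) / 4 = 25/4 = 6.25
  mean(Y) = (5 + 5 + 7 + 1) / 4 = 18/4 = 4.5

Step 2 — sample variances and covariances s[i,j] = (1/(n-1)) · Σ_k (x_{k,i} - mean_i) · (x_{k,j} - mean_j), with n-1 = 3:
  s[X,X] = ((-1.25)·(-1.25) + (-2.25)·(-2.25) + (1.75)·(1.75) + (1.75)·(1.75)) / 3 = 12.75/3 = 4.25
  s[X,Y] = ((-1.25)·(0.5) + (-2.25)·(0.5) + (1.75)·(2.5) + (1.75)·(-3.5)) / 3 = -3.5/3 = -1.1667
  s[Y,Y] = ((0.5)·(0.5) + (0.5)·(0.5) + (2.5)·(2.5) + (-3.5)·(-3.5)) / 3 = 19/3 = 6.3333
  Sample standard deviations s_i = √(s[i,i]):
  s(X) = √(4.25) = 2.0616
  s(Y) = √(6.3333) = 2.5166

Step 3 — r_{ij} = s_{ij} / (s_i · s_j):
  r[X,X] = 1 (diagonal).
  r[X,Y] = -1.1667 / (2.0616 · 2.5166) = -1.1667 / 5.1881 = -0.2249
  r[Y,Y] = 1 (diagonal).

R is symmetric with unit diagonal. Assembling:

R = [[1, -0.2249],
 [-0.2249, 1]]


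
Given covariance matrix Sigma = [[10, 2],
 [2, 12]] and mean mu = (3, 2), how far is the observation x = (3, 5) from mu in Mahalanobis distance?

Step 1 — centre the observation: (x - mu) = (0, 3).

Step 2 — invert Sigma. det(Sigma) = 10·12 - (2)² = 116.
  Sigma^{-1} = (1/det) · [[d, -b], [-b, a]] = [[0.1034, -0.0172],
 [-0.0172, 0.0862]].

Step 3 — form the quadratic (x - mu)^T · Sigma^{-1} · (x - mu):
  Sigma^{-1} · (x - mu) = (-0.0517, 0.2586).
  (x - mu)^T · [Sigma^{-1} · (x - mu)] = (0)·(-0.0517) + (3)·(0.2586) = 0.7759.

Step 4 — take square root: d = √(0.7759) ≈ 0.8808.

d(x, mu) = √(0.7759) ≈ 0.8808


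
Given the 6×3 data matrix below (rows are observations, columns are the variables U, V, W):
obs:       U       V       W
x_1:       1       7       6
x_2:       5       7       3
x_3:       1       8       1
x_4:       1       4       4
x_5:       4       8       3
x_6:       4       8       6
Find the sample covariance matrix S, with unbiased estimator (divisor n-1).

Step 1 — column means:
  mean(U) = (1 + 5 + 1 + 1 + 4 + 4) / 6 = 16/6 = 2.6667
  mean(V) = (7 + 7 + 8 + 4 + 8 + 8) / 6 = 42/6 = 7
  mean(W) = (6 + 3 + 1 + 4 + 3 + 6) / 6 = 23/6 = 3.8333

Step 2 — sample covariance S[i,j] = (1/(n-1)) · Σ_k (x_{k,i} - mean_i) · (x_{k,j} - mean_j), with n-1 = 5.
  S[U,U] = ((-1.6667)·(-1.6667) + (2.3333)·(2.3333) + (-1.6667)·(-1.6667) + (-1.6667)·(-1.6667) + (1.3333)·(1.3333) + (1.3333)·(1.3333)) / 5 = 17.3333/5 = 3.4667
  S[U,V] = ((-1.6667)·(0) + (2.3333)·(0) + (-1.6667)·(1) + (-1.6667)·(-3) + (1.3333)·(1) + (1.3333)·(1)) / 5 = 6/5 = 1.2
  S[U,W] = ((-1.6667)·(2.1667) + (2.3333)·(-0.8333) + (-1.6667)·(-2.8333) + (-1.6667)·(0.1667) + (1.3333)·(-0.8333) + (1.3333)·(2.1667)) / 5 = 0.6667/5 = 0.1333
  S[V,V] = ((0)·(0) + (0)·(0) + (1)·(1) + (-3)·(-3) + (1)·(1) + (1)·(1)) / 5 = 12/5 = 2.4
  S[V,W] = ((0)·(2.1667) + (0)·(-0.8333) + (1)·(-2.8333) + (-3)·(0.1667) + (1)·(-0.8333) + (1)·(2.1667)) / 5 = -2/5 = -0.4
  S[W,W] = ((2.1667)·(2.1667) + (-0.8333)·(-0.8333) + (-2.8333)·(-2.8333) + (0.1667)·(0.1667) + (-0.8333)·(-0.8333) + (2.1667)·(2.1667)) / 5 = 18.8333/5 = 3.7667

S is symmetric (S[j,i] = S[i,j]). Assembling:

S = [[3.4667, 1.2, 0.1333],
 [1.2, 2.4, -0.4],
 [0.1333, -0.4, 3.7667]]


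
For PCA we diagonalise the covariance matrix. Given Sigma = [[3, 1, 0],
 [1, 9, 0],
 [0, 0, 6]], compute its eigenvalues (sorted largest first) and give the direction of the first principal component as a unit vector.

Step 1 — characteristic polynomial p(λ) = det(λI - Sigma) = λ³ - tr·λ² + c_1·λ - det, where tr = trace, c_1 = sum of the principal 2×2 minors, det = det(Sigma):
  tr = 3 + 9 + 6 = 18,
  c_1 = (3·9 - (1)²) + (3·6 - (0)²) + (9·6 - (0)²) = 26 + 18 + 54 = 98,
  det = 3·(9·6 - (0)²) - (1)·((1)·6 - (0)·(0)) + (0)·((1)·(0) - 9·(0)) = 3·(54) - (1)·(6) + (0)·(0) = 156.
  So p(λ) = λ³ - 18λ² + 98λ - 156.
Step 2 — look for an integer root (rational root theorem: any rational root is an integer divisor of 156). Testing λ = 6:
  p(6) = 216 - 648 + 588 - 156 = 0  ✓
  Dividing out (λ - 6): p(λ) = (λ - 6)(λ² - 12λ + 26).
Step 3 — remaining eigenvalues from the quadratic λ² - 12λ + 26 = 0:
  Δ = 12² - 4·26 = 144 - 104 = 40,  λ = (12 ± √40)/2 = (12 ± 6.3246)/2 ≈ 9.1623 or 2.8377.
  Sorted: λ_1 = 9.1623,  λ_2 = 6,  λ_3 = 2.8377  (check: sum = 18 = tr ✓).

Step 4 — unit eigenvector for λ_1 ≈ 9.1623: v spans the null space of (Sigma - λ_1 I), whose rows are
  r_1 = (-6.1623, 1, 0),  r_2 = (1, -0.1623, 0),  r_3 = (0, 0, -3.1623).
  v is orthogonal to every row, so take v ∝ r_1 × r_3 = ((1)·(-3.1623) - (0)·(0), (0)·(0) - (-6.1623)·(-3.1623), (-6.1623)·(0) - (1)·(0)) ≈ (-3.1623, -19.4868, 0).
  Rescale (multiply by -1 so the first nonzero entry is positive): u = (3.1623, 19.4868, 0).
  ||u|| = √((3.1623)² + (19.4868)² + (0)²) = √(389.7367) ≈ 19.7417,  v_1 = u/||u|| ≈ (0.1602, 0.9871, 0) (||v_1|| = 1).

λ_1 = 9.1623,  λ_2 = 6,  λ_3 = 2.8377;  v_1 ≈ (0.1602, 0.9871, 0)


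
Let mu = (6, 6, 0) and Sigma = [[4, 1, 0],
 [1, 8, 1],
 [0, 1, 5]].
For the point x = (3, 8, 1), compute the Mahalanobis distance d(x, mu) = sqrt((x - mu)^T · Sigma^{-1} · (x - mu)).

Step 1 — centre the observation: (x - mu) = (-3, 2, 1).

Step 2 — invert Sigma (cofactor / det for 3×3, or solve directly):
  Sigma^{-1} = [[0.2583, -0.0331, 0.0066],
 [-0.0331, 0.1325, -0.0265],
 [0.0066, -0.0265, 0.2053]].

Step 3 — form the quadratic (x - mu)^T · Sigma^{-1} · (x - mu):
  Sigma^{-1} · (x - mu) = (-0.8344, 0.3377, 0.1325).
  (x - mu)^T · [Sigma^{-1} · (x - mu)] = (-3)·(-0.8344) + (2)·(0.3377) + (1)·(0.1325) = 3.3113.

Step 4 — take square root: d = √(3.3113) ≈ 1.8197.

d(x, mu) = √(3.3113) ≈ 1.8197


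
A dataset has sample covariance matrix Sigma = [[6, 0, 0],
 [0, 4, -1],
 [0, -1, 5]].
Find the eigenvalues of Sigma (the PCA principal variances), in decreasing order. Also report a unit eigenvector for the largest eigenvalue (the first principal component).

Step 1 — characteristic polynomial p(λ) = det(λI - Sigma) = λ³ - tr·λ² + c_1·λ - det, where tr = trace, c_1 = sum of the principal 2×2 minors, det = det(Sigma):
  tr = 6 + 4 + 5 = 15,
  c_1 = (6·4 - (0)²) + (6·5 - (0)²) + (4·5 - (-1)²) = 24 + 30 + 19 = 73,
  det = 6·(4·5 - (-1)²) - (0)·((0)·5 - (-1)·(0)) + (0)·((0)·(-1) - 4·(0)) = 6·(19) - (0)·(0) + (0)·(0) = 114.
  So p(λ) = λ³ - 15λ² + 73λ - 114.
Step 2 — look for an integer root (rational root theorem: any rational root is an integer divisor of 114). Testing λ = 6:
  p(6) = 216 - 540 + 438 - 114 = 0  ✓
  Dividing out (λ - 6): p(λ) = (λ - 6)(λ² - 9λ + 19).
Step 3 — remaining eigenvalues from the quadratic λ² - 9λ + 19 = 0:
  Δ = 9² - 4·19 = 81 - 76 = 5,  λ = (9 ± √5)/2 = (9 ± 2.2361)/2 ≈ 5.618 or 3.382.
  Sorted: λ_1 = 6,  λ_2 = 5.618,  λ_3 = 3.382  (check: sum = 15 = tr ✓).

Step 4 — unit eigenvector for λ_1 = 6: v spans the null space of (Sigma - λ_1 I), whose rows are
  r_1 = (0, 0, 0),  r_2 = (0, -2, -1),  r_3 = (0, -1, -1).
  v is orthogonal to every row, so take v ∝ r_2 × r_3 = ((-2)·(-1) - (-1)·(-1), (-1)·(0) - (0)·(-1), (0)·(-1) - (-2)·(0)) = (1, 0, 0).
  Let u = (1, 0, 0).
  ||u|| = √((1)² + (0)² + (0)²) = √(1) = 1,  v_1 = u/||u|| ≈ (1, 0, 0) (||v_1|| = 1).

λ_1 = 6,  λ_2 = 5.618,  λ_3 = 3.382;  v_1 ≈ (1, 0, 0)


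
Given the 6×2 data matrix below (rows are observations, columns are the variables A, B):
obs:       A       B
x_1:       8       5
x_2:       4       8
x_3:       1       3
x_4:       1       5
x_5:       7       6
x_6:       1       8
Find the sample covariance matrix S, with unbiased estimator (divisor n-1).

Step 1 — column means:
  mean(A) = (8 + 4 + 1 + 1 + 7 + 1) / 6 = 22/6 = 3.6667
  mean(B) = (5 + 8 + 3 + 5 + 6 + 8) / 6 = 35/6 = 5.8333

Step 2 — sample covariance S[i,j] = (1/(n-1)) · Σ_k (x_{k,i} - mean_i) · (x_{k,j} - mean_j), with n-1 = 5.
  S[A,A] = ((4.3333)·(4.3333) + (0.3333)·(0.3333) + (-2.6667)·(-2.6667) + (-2.6667)·(-2.6667) + (3.3333)·(3.3333) + (-2.6667)·(-2.6667)) / 5 = 51.3333/5 = 10.2667
  S[A,B] = ((4.3333)·(-0.8333) + (0.3333)·(2.1667) + (-2.6667)·(-2.8333) + (-2.6667)·(-0.8333) + (3.3333)·(0.1667) + (-2.6667)·(2.1667)) / 5 = 1.6667/5 = 0.3333
  S[B,B] = ((-0.8333)·(-0.8333) + (2.1667)·(2.1667) + (-2.8333)·(-2.8333) + (-0.8333)·(-0.8333) + (0.1667)·(0.1667) + (2.1667)·(2.1667)) / 5 = 18.8333/5 = 3.7667

S is symmetric (S[j,i] = S[i,j]). Assembling:

S = [[10.2667, 0.3333],
 [0.3333, 3.7667]]
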